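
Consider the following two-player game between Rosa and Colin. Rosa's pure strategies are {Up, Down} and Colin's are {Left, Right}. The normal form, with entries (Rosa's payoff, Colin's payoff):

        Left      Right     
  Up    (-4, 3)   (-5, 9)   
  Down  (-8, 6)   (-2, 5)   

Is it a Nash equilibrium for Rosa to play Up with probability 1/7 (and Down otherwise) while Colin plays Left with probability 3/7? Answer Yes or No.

Check Colin's indifference given Rosa's mix p = 1/7:
  payoff from Left = 39/7; payoff from Right = 39/7 — equal.
Check Rosa's indifference given Colin's mix q = 3/7:
  payoff from Up = -32/7; payoff from Down = -32/7 — equal.
Both players are indifferent, so neither can profitably deviate.

Yes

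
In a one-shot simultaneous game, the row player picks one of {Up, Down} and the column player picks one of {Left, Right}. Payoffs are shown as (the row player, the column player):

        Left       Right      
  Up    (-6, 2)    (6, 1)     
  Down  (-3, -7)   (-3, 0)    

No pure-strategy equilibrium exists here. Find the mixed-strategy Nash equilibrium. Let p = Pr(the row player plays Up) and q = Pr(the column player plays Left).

p = 7/8, q = 3/4

Set the column player's expected payoff from Left equal to that from Right:
  the column player's payoff to Left: p·2 + (1−p)·(-7) = 9p - 7
  the column player's payoff to Right: p·1 + (1−p)·0 = p
  9p - 7 = p  ⇒  8p = 7  ⇒  p = 7/8.
In a mixed equilibrium the row player is indifferent between Up and Down; this condition fixes q.
  the row player's payoff to Up: q·(-6) + (1−q)·6 = -12q + 6
  the row player's payoff to Down: q·(-3) + (1−q)·(-3) = -3
  -12q + 6 = -3  ⇒  -12q = -9  ⇒  q = 3/4.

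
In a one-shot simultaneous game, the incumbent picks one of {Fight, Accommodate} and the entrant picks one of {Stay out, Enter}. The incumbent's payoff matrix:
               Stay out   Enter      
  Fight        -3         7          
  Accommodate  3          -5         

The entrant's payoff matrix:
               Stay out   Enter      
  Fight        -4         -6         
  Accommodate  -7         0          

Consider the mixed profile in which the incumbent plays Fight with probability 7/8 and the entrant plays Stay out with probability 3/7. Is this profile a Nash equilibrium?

Given the incumbent's mix p = 7/8, the entrant's payoff from Stay out is -35/8 but from Enter is -21/4. The entrant strictly prefers Stay out, so the entrant would not mix.
So the proposed profile is not a Nash equilibrium.

No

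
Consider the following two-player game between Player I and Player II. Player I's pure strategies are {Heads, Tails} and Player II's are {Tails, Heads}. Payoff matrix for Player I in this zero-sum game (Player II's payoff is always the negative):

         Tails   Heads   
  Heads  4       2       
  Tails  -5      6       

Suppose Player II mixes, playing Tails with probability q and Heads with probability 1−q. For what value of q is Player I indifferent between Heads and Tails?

Player II's mix must leave Player I indifferent between Heads and Tails.
  Player I's payoff from Heads: q·4 + (1−q)·2 = 2q + 2
  Player I's payoff from Tails: q·(-5) + (1−q)·6 = -11q + 6
  2q + 2 = -11q + 6  ⇒  13q = 4  ⇒  q = 4/13.

q = 4/13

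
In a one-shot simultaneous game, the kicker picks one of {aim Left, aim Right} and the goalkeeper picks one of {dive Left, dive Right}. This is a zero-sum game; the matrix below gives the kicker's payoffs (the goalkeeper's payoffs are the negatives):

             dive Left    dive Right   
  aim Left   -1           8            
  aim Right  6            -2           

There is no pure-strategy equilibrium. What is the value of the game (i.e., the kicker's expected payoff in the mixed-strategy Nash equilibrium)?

Set the kicker's expected payoff from aim Left equal to that from aim Right:
  the kicker's expected payoff from aim Left: q·(-1) + (1−q)·8 = -9q + 8
  the kicker's expected payoff from aim Right: q·6 + (1−q)·(-2) = 8q - 2
  -9q + 8 = 8q - 2  ⇒  -17q = -10  ⇒  q = 10/17.
The value is the kicker's expected payoff against this mix (using aim Left): (10/17)·(-1) + (7/17)·8 = 46/17.

v = 46/17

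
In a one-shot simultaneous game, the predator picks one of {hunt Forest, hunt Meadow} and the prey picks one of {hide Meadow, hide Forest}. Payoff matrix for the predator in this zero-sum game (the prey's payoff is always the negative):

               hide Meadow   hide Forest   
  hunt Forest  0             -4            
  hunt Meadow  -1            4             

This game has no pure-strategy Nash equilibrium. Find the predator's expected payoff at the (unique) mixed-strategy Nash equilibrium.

-4/9

Set the predator's expected payoff from hunt Forest equal to that from hunt Meadow:
  the predator's payoff from hunt Forest: q·0 + (1−q)·(-4) = 4q - 4
  the predator's payoff from hunt Meadow: q·(-1) + (1−q)·4 = -5q + 4
  4q - 4 = -5q + 4  ⇒  9q = 8  ⇒  q = 8/9.
At equilibrium the predator is indifferent across rows, so the predator's payoff equals the payoff from hunt Forest: (8/9)·0 + (1/9)·(-4) = -4/9.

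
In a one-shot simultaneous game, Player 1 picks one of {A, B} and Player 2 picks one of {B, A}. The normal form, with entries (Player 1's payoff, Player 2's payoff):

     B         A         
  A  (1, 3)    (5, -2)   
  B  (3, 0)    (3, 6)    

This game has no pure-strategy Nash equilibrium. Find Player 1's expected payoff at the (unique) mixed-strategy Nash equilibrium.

3

For Player 1 to be willing to mix, Player 1 must be indifferent between A and B, which pins down Player 2's mix.
  Player 1's payoff from A: q·1 + (1−q)·5 = -4q + 5
  Player 1's payoff from B: q·3 + (1−q)·3 = 3
  -4q + 5 = 3  ⇒  -4q = -2  ⇒  q = 1/2.
At equilibrium Player 1 is indifferent across rows, so Player 1's payoff equals the payoff from A: (1/2)·1 + (1/2)·5 = 3.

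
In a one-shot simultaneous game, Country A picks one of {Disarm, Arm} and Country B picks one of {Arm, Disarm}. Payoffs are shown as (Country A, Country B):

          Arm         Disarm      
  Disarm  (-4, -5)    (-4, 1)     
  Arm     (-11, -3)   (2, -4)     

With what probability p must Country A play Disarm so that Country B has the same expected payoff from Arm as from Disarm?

p = 1/7

In a mixed equilibrium Country B is indifferent between Arm and Disarm; this condition fixes p.
  Country B's expected payoff from Arm: p·(-5) + (1−p)·(-3) = -2p - 3
  Country B's expected payoff from Disarm: p·1 + (1−p)·(-4) = 5p - 4
  -2p - 3 = 5p - 4  ⇒  -7p = -1  ⇒  p = 1/7.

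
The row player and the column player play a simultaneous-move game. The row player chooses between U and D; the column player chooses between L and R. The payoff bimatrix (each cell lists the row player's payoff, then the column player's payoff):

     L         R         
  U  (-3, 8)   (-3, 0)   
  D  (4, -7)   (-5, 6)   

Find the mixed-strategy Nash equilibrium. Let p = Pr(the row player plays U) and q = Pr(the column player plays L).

The column player's indifference between L and R determines the row player's mixing probability p:
  the column player's expected payoff from L: p·8 + (1−p)·(-7) = 15p - 7
  the column player's expected payoff from R: p·0 + (1−p)·6 = -6p + 6
  15p - 7 = -6p + 6  ⇒  21p = 13  ⇒  p = 13/21.
Set the row player's expected payoff from U equal to that from D:
  the row player's expected payoff from U: q·(-3) + (1−q)·(-3) = -3
  the row player's expected payoff from D: q·4 + (1−q)·(-5) = 9q - 5
  -3 = 9q - 5  ⇒  -9q = -2  ⇒  q = 2/9.

p = 13/21, q = 2/9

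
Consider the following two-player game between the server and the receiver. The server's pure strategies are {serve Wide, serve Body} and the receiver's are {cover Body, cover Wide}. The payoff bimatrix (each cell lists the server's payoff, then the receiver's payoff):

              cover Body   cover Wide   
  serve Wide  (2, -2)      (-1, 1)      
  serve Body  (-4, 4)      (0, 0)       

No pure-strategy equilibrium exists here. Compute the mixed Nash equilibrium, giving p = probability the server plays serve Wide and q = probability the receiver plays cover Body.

p = 4/7, q = 1/7

For the receiver to be willing to mix, the receiver must be indifferent between cover Body and cover Wide, which pins down the server's mix.
  the receiver's payoff from cover Body: p·(-2) + (1−p)·4 = -6p + 4
  the receiver's payoff from cover Wide: p·1 + (1−p)·0 = p
  -6p + 4 = p  ⇒  -7p = -4  ⇒  p = 4/7.
The receiver's mix must leave the server indifferent between serve Wide and serve Body.
  the server's expected payoff from serve Wide: q·2 + (1−q)·(-1) = 3q - 1
  the server's expected payoff from serve Body: q·(-4) + (1−q)·0 = -4q
  3q - 1 = -4q  ⇒  7q = 1  ⇒  q = 1/7.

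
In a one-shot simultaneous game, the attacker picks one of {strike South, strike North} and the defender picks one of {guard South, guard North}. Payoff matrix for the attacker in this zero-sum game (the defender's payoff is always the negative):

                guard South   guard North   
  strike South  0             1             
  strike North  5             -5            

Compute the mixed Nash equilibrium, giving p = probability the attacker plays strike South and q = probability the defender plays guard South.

p = 10/11, q = 6/11

In a mixed equilibrium the defender is indifferent between guard South and guard North; this condition fixes p.
  the defender's payoff to guard South: p·0 + (1−p)·(-5) = 5p - 5
  the defender's payoff to guard North: p·(-1) + (1−p)·5 = -6p + 5
  5p - 5 = -6p + 5  ⇒  11p = 10  ⇒  p = 10/11.
For the attacker to be willing to mix, the attacker must be indifferent between strike South and strike North, which pins down the defender's mix.
  the attacker's expected payoff from strike South: q·0 + (1−q)·1 = -q + 1
  the attacker's expected payoff from strike North: q·5 + (1−q)·(-5) = 10q - 5
  -q + 1 = 10q - 5  ⇒  -11q = -6  ⇒  q = 6/11.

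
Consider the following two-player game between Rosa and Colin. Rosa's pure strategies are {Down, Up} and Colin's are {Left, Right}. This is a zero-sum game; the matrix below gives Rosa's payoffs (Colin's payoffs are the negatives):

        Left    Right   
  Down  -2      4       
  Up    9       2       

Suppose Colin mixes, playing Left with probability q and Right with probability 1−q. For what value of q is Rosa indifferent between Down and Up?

Colin's mix must leave Rosa indifferent between Down and Up.
  Rosa's payoff to Down: q·(-2) + (1−q)·4 = -6q + 4
  Rosa's payoff to Up: q·9 + (1−q)·2 = 7q + 2
  -6q + 4 = 7q + 2  ⇒  -13q = -2  ⇒  q = 2/13.

q = 2/13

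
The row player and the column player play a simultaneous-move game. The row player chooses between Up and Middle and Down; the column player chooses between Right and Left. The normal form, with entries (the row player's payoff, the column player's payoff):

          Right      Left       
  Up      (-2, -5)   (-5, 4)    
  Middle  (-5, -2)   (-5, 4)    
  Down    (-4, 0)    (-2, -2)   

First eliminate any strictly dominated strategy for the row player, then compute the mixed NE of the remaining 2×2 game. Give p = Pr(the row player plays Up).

p = 2/11

The row player's strategy Middle is strictly dominated by Down: -4 > -5 and -2 > -5. Eliminate Middle.
The row player's mix must leave the column player indifferent between Right and Left.
  the column player's payoff from Right: p·(-5) + (1−p)·0 = -5p
  the column player's payoff from Left: p·4 + (1−p)·(-2) = 6p - 2
  -5p = 6p - 2  ⇒  -11p = -2  ⇒  p = 2/11.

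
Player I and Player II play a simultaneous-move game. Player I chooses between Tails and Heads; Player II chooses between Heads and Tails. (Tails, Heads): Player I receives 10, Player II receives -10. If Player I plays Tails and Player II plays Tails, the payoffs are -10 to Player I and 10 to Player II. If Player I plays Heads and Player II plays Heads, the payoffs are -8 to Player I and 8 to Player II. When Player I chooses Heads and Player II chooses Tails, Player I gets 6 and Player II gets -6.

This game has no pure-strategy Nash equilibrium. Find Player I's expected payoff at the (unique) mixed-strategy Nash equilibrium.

-10/17

Set Player I's expected payoff from Tails equal to that from Heads:
  Player I's expected payoff from Tails: q·10 + (1−q)·(-10) = 20q - 10
  Player I's expected payoff from Heads: q·(-8) + (1−q)·6 = -14q + 6
  20q - 10 = -14q + 6  ⇒  34q = 16  ⇒  q = 8/17.
At equilibrium Player I is indifferent across rows, so Player I's payoff equals the payoff from Tails: (8/17)·10 + (9/17)·(-10) = -10/17.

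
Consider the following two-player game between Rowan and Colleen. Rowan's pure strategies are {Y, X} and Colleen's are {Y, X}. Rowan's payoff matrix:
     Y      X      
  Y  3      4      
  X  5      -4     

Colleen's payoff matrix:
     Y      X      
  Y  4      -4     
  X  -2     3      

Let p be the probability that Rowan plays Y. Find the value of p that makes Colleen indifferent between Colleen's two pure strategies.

Set Colleen's expected payoff from Y equal to that from X:
  Colleen's payoff to Y: p·4 + (1−p)·(-2) = 6p - 2
  Colleen's payoff to X: p·(-4) + (1−p)·3 = -7p + 3
  6p - 2 = -7p + 3  ⇒  13p = 5  ⇒  p = 5/13.

p = 5/13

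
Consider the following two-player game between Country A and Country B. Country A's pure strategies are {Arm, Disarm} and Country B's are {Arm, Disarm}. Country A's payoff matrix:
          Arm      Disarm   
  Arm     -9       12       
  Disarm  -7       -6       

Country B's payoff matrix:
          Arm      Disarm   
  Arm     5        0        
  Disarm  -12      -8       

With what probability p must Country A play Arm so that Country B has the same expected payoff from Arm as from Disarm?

p = 4/9

Country B's indifference between Arm and Disarm determines Country A's mixing probability p:
  Country B's payoff to Arm: p·5 + (1−p)·(-12) = 17p - 12
  Country B's payoff to Disarm: p·0 + (1−p)·(-8) = 8p - 8
  17p - 12 = 8p - 8  ⇒  9p = 4  ⇒  p = 4/9.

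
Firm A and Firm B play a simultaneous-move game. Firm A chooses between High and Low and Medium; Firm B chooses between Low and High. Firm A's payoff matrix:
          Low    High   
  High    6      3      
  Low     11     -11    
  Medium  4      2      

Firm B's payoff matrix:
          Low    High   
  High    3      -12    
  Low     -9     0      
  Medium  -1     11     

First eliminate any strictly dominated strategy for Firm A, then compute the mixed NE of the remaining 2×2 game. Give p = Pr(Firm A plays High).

Firm A's strategy Medium is strictly dominated by High: 6 > 4 and 3 > 2. Eliminate Medium.
For Firm B to be willing to mix, Firm B must be indifferent between Low and High, which pins down Firm A's mix.
  Firm B's expected payoff from Low: p·3 + (1−p)·(-9) = 12p - 9
  Firm B's expected payoff from High: p·(-12) + (1−p)·0 = -12p
  12p - 9 = -12p  ⇒  24p = 9  ⇒  p = 3/8.

p = 3/8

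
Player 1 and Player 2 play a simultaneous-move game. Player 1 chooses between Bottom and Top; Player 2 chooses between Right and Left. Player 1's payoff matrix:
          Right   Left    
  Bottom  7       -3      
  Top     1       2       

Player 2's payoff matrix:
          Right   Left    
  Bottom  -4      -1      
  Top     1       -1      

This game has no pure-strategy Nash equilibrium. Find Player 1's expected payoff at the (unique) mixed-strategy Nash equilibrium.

17/11

For Player 1 to be willing to mix, Player 1 must be indifferent between Bottom and Top, which pins down Player 2's mix.
  Player 1's expected payoff from Bottom: q·7 + (1−q)·(-3) = 10q - 3
  Player 1's expected payoff from Top: q·1 + (1−q)·2 = -q + 2
  10q - 3 = -q + 2  ⇒  11q = 5  ⇒  q = 5/11.
At equilibrium Player 1 is indifferent across rows, so Player 1's payoff equals the payoff from Bottom: (5/11)·7 + (6/11)·(-3) = 17/11.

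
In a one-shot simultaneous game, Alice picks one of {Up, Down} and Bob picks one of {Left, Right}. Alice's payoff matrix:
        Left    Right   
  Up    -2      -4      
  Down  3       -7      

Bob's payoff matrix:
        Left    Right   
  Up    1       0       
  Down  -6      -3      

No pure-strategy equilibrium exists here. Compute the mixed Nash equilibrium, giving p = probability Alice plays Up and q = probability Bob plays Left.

In a mixed equilibrium Bob is indifferent between Left and Right; this condition fixes p.
  Bob's payoff from Left: p·1 + (1−p)·(-6) = 7p - 6
  Bob's payoff from Right: p·0 + (1−p)·(-3) = 3p - 3
  7p - 6 = 3p - 3  ⇒  4p = 3  ⇒  p = 3/4.
Bob's mix must leave Alice indifferent between Up and Down.
  Alice's expected payoff from Up: q·(-2) + (1−q)·(-4) = 2q - 4
  Alice's expected payoff from Down: q·3 + (1−q)·(-7) = 10q - 7
  2q - 4 = 10q - 7  ⇒  -8q = -3  ⇒  q = 3/8.

p = 3/4, q = 3/8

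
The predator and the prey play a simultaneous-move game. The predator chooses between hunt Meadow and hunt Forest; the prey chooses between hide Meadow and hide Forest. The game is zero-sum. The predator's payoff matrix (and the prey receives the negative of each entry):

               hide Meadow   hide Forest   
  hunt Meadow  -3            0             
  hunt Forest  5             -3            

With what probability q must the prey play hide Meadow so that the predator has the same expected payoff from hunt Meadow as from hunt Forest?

q = 3/11

Set the predator's expected payoff from hunt Meadow equal to that from hunt Forest:
  the predator's payoff from hunt Meadow: q·(-3) + (1−q)·0 = -3q
  the predator's payoff from hunt Forest: q·5 + (1−q)·(-3) = 8q - 3
  -3q = 8q - 3  ⇒  -11q = -3  ⇒  q = 3/11.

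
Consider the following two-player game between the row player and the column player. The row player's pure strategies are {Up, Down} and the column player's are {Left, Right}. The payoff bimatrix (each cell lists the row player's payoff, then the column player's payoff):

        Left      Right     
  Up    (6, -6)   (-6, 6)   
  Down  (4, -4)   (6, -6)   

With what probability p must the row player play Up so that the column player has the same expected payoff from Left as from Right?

For the column player to be willing to mix, the column player must be indifferent between Left and Right, which pins down the row player's mix.
  the column player's expected payoff from Left: p·(-6) + (1−p)·(-4) = -2p - 4
  the column player's expected payoff from Right: p·6 + (1−p)·(-6) = 12p - 6
  -2p - 4 = 12p - 6  ⇒  -14p = -2  ⇒  p = 1/7.

p = 1/7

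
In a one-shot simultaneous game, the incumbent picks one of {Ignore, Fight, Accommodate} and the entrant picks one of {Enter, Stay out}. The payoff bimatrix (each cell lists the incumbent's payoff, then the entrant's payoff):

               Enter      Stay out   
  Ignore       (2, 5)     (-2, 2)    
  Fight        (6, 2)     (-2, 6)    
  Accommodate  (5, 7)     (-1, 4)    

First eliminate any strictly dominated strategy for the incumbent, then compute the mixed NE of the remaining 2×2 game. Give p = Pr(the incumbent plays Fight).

The incumbent's strategy Ignore is strictly dominated by Accommodate: 5 > 2 and -1 > -2. Eliminate Ignore.
The incumbent's mix must leave the entrant indifferent between Enter and Stay out.
  the entrant's payoff to Enter: p·2 + (1−p)·7 = -5p + 7
  the entrant's payoff to Stay out: p·6 + (1−p)·4 = 2p + 4
  -5p + 7 = 2p + 4  ⇒  -7p = -3  ⇒  p = 3/7.

p = 3/7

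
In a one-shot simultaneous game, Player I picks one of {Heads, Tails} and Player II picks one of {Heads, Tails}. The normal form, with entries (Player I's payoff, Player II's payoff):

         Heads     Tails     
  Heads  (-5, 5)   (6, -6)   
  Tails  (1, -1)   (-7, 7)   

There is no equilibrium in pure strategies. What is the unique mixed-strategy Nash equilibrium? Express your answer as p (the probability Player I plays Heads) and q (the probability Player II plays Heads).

p = 8/19, q = 13/19

Set Player II's expected payoff from Heads equal to that from Tails:
  Player II's payoff from Heads: p·5 + (1−p)·(-1) = 6p - 1
  Player II's payoff from Tails: p·(-6) + (1−p)·7 = -13p + 7
  6p - 1 = -13p + 7  ⇒  19p = 8  ⇒  p = 8/19.
In a mixed equilibrium Player I is indifferent between Heads and Tails; this condition fixes q.
  Player I's expected payoff from Heads: q·(-5) + (1−q)·6 = -11q + 6
  Player I's expected payoff from Tails: q·1 + (1−q)·(-7) = 8q - 7
  -11q + 6 = 8q - 7  ⇒  -19q = -13  ⇒  q = 13/19.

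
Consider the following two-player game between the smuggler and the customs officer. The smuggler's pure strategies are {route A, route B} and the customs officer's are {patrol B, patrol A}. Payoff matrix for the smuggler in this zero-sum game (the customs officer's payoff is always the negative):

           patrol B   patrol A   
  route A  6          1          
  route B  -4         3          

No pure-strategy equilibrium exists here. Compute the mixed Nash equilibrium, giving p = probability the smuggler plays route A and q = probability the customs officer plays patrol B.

p = 7/12, q = 1/6

In a mixed equilibrium the customs officer is indifferent between patrol B and patrol A; this condition fixes p.
  the customs officer's payoff to patrol B: p·(-6) + (1−p)·4 = -10p + 4
  the customs officer's payoff to patrol A: p·(-1) + (1−p)·(-3) = 2p - 3
  -10p + 4 = 2p - 3  ⇒  -12p = -7  ⇒  p = 7/12.
In a mixed equilibrium the smuggler is indifferent between route A and route B; this condition fixes q.
  the smuggler's payoff to route A: q·6 + (1−q)·1 = 5q + 1
  the smuggler's payoff to route B: q·(-4) + (1−q)·3 = -7q + 3
  5q + 1 = -7q + 3  ⇒  12q = 2  ⇒  q = 1/6.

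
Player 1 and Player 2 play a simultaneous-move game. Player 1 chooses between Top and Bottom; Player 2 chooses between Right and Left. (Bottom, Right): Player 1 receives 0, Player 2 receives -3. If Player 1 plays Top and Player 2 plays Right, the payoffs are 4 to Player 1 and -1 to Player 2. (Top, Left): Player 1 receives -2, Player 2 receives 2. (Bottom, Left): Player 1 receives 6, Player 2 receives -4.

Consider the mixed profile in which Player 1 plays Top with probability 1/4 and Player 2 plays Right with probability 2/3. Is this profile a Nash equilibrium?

Yes

Check Player 2's indifference given Player 1's mix p = 1/4:
  payoff from Right = -5/2; payoff from Left = -5/2 — equal.
Check Player 1's indifference given Player 2's mix q = 2/3:
  payoff from Top = 2; payoff from Bottom = 2 — equal.
Both players are indifferent, so neither can profitably deviate.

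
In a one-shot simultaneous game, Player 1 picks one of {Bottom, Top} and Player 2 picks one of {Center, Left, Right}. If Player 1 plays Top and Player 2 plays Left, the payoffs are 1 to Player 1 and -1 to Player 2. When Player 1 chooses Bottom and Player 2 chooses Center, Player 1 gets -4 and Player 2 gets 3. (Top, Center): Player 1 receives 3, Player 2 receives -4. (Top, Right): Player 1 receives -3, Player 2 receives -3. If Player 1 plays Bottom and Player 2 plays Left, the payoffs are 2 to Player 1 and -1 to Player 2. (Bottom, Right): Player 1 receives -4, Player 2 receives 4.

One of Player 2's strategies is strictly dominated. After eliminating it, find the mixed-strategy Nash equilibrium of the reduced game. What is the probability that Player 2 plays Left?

Player 2's strategy Center is strictly dominated by Right: 4 > 3 and -3 > -4. Eliminate Center.
Player 2's mix must leave Player 1 indifferent between Bottom and Top.
  Player 1's expected payoff from Bottom: q·2 + (1−q)·(-4) = 6q - 4
  Player 1's expected payoff from Top: q·1 + (1−q)·(-3) = 4q - 3
  6q - 4 = 4q - 3  ⇒  2q = 1  ⇒  q = 1/2.

q = 1/2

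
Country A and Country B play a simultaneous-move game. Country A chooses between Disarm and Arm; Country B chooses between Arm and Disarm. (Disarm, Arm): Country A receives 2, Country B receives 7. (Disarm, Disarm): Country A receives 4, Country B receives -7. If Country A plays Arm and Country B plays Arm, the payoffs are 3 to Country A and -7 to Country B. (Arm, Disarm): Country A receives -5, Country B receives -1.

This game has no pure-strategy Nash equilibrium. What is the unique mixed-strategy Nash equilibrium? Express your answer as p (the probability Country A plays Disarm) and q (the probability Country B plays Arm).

Country B's indifference between Arm and Disarm determines Country A's mixing probability p:
  Country B's expected payoff from Arm: p·7 + (1−p)·(-7) = 14p - 7
  Country B's expected payoff from Disarm: p·(-7) + (1−p)·(-1) = -6p - 1
  14p - 7 = -6p - 1  ⇒  20p = 6  ⇒  p = 3/10.
Set Country A's expected payoff from Disarm equal to that from Arm:
  Country A's expected payoff from Disarm: q·2 + (1−q)·4 = -2q + 4
  Country A's expected payoff from Arm: q·3 + (1−q)·(-5) = 8q - 5
  -2q + 4 = 8q - 5  ⇒  -10q = -9  ⇒  q = 9/10.

p = 3/10, q = 9/10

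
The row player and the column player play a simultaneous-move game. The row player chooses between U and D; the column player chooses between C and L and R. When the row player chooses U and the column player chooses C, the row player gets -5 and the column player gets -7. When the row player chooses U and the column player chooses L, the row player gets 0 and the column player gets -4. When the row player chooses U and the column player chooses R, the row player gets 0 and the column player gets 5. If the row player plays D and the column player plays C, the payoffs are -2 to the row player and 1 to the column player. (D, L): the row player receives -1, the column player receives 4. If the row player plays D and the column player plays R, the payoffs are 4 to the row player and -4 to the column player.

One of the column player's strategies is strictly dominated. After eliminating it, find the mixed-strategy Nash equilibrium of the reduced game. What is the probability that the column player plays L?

q = 4/5

The column player's strategy C is strictly dominated by L: -4 > -7 and 4 > 1. Eliminate C.
The column player's mix must leave the row player indifferent between U and D.
  the row player's payoff to U: q·0 + (1−q)·0 = 0
  the row player's payoff to D: q·(-1) + (1−q)·4 = -5q + 4
  0 = -5q + 4  ⇒  5q = 4  ⇒  q = 4/5.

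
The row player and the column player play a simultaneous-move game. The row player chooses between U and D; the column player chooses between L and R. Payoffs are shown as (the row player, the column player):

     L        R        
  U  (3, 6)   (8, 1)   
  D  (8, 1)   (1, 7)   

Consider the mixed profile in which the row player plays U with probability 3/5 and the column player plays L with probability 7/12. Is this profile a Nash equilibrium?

No

Given the row player's mix p = 3/5, the column player's payoff from L is 4 but from R is 17/5. The column player strictly prefers L, so the column player would not mix.
So the proposed profile is not a Nash equilibrium.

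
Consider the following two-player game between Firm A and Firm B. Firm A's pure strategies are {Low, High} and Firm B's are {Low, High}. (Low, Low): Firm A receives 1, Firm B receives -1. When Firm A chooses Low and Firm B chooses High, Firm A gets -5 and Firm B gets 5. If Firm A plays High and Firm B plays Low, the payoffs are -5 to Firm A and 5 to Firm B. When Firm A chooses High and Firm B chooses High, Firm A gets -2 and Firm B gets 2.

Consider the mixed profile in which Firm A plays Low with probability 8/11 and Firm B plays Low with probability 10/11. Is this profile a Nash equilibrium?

Given Firm A's mix p = 8/11, Firm B's payoff from Low is 7/11 but from High is 46/11. Firm B strictly prefers High, so Firm B would not mix.
So the proposed profile is not a Nash equilibrium.

No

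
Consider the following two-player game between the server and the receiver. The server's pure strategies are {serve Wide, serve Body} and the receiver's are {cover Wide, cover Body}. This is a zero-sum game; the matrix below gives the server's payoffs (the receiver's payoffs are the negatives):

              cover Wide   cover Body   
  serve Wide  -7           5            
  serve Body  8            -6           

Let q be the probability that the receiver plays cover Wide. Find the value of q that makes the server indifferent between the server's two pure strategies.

q = 11/26

The receiver's mix must leave the server indifferent between serve Wide and serve Body.
  the server's payoff to serve Wide: q·(-7) + (1−q)·5 = -12q + 5
  the server's payoff to serve Body: q·8 + (1−q)·(-6) = 14q - 6
  -12q + 5 = 14q - 6  ⇒  -26q = -11  ⇒  q = 11/26.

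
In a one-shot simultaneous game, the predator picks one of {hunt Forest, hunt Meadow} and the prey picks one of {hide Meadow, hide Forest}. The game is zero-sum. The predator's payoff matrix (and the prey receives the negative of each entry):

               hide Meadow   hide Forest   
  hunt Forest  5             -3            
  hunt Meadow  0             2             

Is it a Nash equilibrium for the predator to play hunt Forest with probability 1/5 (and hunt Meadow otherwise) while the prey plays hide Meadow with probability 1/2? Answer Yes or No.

Yes

Check the prey's indifference given the predator's mix p = 1/5:
  payoff from hide Meadow = -1; payoff from hide Forest = -1 — equal.
Check the predator's indifference given the prey's mix q = 1/2:
  payoff from hunt Forest = 1; payoff from hunt Meadow = 1 — equal.
Both players are indifferent, so neither can profitably deviate.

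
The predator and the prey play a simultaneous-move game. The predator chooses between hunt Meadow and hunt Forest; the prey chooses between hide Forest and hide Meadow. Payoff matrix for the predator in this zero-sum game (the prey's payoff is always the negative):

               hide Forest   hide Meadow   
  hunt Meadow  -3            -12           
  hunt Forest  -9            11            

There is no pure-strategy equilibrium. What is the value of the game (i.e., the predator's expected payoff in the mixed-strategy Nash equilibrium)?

For the predator to be willing to mix, the predator must be indifferent between hunt Meadow and hunt Forest, which pins down the prey's mix.
  the predator's payoff from hunt Meadow: q·(-3) + (1−q)·(-12) = 9q - 12
  the predator's payoff from hunt Forest: q·(-9) + (1−q)·11 = -20q + 11
  9q - 12 = -20q + 11  ⇒  29q = 23  ⇒  q = 23/29.
The value is the predator's expected payoff against this mix (using hunt Meadow): (23/29)·(-3) + (6/29)·(-12) = -141/29.

v = -141/29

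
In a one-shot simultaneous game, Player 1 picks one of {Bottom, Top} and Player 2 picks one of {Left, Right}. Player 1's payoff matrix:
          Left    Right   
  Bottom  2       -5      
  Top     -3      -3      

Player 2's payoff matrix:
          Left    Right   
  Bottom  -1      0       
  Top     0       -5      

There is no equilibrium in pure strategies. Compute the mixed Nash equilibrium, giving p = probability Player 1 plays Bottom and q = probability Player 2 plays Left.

Player 1's mix must leave Player 2 indifferent between Left and Right.
  Player 2's payoff to Left: p·(-1) + (1−p)·0 = -p
  Player 2's payoff to Right: p·0 + (1−p)·(-5) = 5p - 5
  -p = 5p - 5  ⇒  -6p = -5  ⇒  p = 5/6.
In a mixed equilibrium Player 1 is indifferent between Bottom and Top; this condition fixes q.
  Player 1's payoff to Bottom: q·2 + (1−q)·(-5) = 7q - 5
  Player 1's payoff to Top: q·(-3) + (1−q)·(-3) = -3
  7q - 5 = -3  ⇒  7q = 2  ⇒  q = 2/7.

p = 5/6, q = 2/7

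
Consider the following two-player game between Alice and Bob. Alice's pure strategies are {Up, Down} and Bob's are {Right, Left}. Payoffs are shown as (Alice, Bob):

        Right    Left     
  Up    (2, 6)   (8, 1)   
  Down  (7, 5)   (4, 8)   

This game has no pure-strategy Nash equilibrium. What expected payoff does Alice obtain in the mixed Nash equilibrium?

16/3

Alice's indifference between Up and Down determines Bob's mixing probability q:
  Alice's payoff from Up: q·2 + (1−q)·8 = -6q + 8
  Alice's payoff from Down: q·7 + (1−q)·4 = 3q + 4
  -6q + 8 = 3q + 4  ⇒  -9q = -4  ⇒  q = 4/9.
At equilibrium Alice is indifferent across rows, so Alice's payoff equals the payoff from Up: (4/9)·2 + (5/9)·8 = 16/3.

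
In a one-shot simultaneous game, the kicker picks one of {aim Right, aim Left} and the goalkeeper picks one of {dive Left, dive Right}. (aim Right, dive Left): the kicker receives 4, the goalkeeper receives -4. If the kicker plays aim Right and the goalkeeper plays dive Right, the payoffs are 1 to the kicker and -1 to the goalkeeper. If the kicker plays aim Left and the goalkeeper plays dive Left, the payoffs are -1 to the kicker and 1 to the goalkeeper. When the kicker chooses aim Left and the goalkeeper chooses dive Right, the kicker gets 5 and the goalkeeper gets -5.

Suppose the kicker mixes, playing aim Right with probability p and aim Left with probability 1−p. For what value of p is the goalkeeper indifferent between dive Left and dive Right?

The goalkeeper's indifference between dive Left and dive Right determines the kicker's mixing probability p:
  the goalkeeper's expected payoff from dive Left: p·(-4) + (1−p)·1 = -5p + 1
  the goalkeeper's expected payoff from dive Right: p·(-1) + (1−p)·(-5) = 4p - 5
  -5p + 1 = 4p - 5  ⇒  -9p = -6  ⇒  p = 2/3.

p = 2/3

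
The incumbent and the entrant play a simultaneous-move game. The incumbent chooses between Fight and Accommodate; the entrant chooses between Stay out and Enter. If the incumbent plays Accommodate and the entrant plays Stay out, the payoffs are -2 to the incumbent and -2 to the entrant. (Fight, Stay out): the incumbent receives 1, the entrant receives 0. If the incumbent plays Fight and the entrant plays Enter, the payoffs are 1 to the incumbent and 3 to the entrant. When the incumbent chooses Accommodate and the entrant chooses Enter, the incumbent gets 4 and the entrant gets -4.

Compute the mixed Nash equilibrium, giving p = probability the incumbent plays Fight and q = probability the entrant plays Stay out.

p = 2/5, q = 1/2

In a mixed equilibrium the entrant is indifferent between Stay out and Enter; this condition fixes p.
  the entrant's payoff from Stay out: p·0 + (1−p)·(-2) = 2p - 2
  the entrant's payoff from Enter: p·3 + (1−p)·(-4) = 7p - 4
  2p - 2 = 7p - 4  ⇒  -5p = -2  ⇒  p = 2/5.
The incumbent's indifference between Fight and Accommodate determines the entrant's mixing probability q:
  the incumbent's payoff to Fight: q·1 + (1−q)·1 = 1
  the incumbent's payoff to Accommodate: q·(-2) + (1−q)·4 = -6q + 4
  1 = -6q + 4  ⇒  6q = 3  ⇒  q = 1/2.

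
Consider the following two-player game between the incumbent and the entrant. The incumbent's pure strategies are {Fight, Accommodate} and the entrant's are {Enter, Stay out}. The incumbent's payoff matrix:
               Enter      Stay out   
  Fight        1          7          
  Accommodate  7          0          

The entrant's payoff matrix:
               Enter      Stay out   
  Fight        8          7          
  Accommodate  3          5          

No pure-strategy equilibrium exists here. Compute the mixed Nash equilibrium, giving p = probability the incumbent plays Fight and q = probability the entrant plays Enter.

The incumbent's mix must leave the entrant indifferent between Enter and Stay out.
  the entrant's payoff to Enter: p·8 + (1−p)·3 = 5p + 3
  the entrant's payoff to Stay out: p·7 + (1−p)·5 = 2p + 5
  5p + 3 = 2p + 5  ⇒  3p = 2  ⇒  p = 2/3.
In a mixed equilibrium the incumbent is indifferent between Fight and Accommodate; this condition fixes q.
  the incumbent's payoff from Fight: q·1 + (1−q)·7 = -6q + 7
  the incumbent's payoff from Accommodate: q·7 + (1−q)·0 = 7q
  -6q + 7 = 7q  ⇒  -13q = -7  ⇒  q = 7/13.

p = 2/3, q = 7/13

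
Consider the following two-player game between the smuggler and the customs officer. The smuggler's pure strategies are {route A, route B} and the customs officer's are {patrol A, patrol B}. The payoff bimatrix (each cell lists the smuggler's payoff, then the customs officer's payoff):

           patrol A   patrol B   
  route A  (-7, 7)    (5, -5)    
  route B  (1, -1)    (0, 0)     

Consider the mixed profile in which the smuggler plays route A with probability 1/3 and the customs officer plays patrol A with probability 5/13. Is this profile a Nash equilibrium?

Given the smuggler's mix p = 1/3, the customs officer's payoff from patrol A is 5/3 but from patrol B is -5/3. The customs officer strictly prefers patrol A, so the customs officer would not mix.
So the proposed profile is not a Nash equilibrium.

No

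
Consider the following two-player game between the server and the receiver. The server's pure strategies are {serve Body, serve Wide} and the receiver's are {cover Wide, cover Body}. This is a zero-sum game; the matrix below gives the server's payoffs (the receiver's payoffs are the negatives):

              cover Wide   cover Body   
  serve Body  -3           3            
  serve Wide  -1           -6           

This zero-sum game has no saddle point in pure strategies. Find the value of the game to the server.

v = -21/11

For the server to be willing to mix, the server must be indifferent between serve Body and serve Wide, which pins down the receiver's mix.
  the server's payoff to serve Body: q·(-3) + (1−q)·3 = -6q + 3
  the server's payoff to serve Wide: q·(-1) + (1−q)·(-6) = 5q - 6
  -6q + 3 = 5q - 6  ⇒  -11q = -9  ⇒  q = 9/11.
The value is the server's expected payoff against this mix (using serve Body): (9/11)·(-3) + (2/11)·3 = -21/11.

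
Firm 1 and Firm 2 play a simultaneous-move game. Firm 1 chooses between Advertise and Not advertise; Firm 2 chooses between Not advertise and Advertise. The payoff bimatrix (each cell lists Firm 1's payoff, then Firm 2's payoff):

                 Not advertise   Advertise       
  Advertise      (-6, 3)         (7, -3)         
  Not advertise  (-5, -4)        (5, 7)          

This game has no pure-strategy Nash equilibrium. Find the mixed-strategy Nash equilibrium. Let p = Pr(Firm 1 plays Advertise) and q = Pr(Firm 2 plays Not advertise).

In a mixed equilibrium Firm 2 is indifferent between Not advertise and Advertise; this condition fixes p.
  Firm 2's payoff from Not advertise: p·3 + (1−p)·(-4) = 7p - 4
  Firm 2's payoff from Advertise: p·(-3) + (1−p)·7 = -10p + 7
  7p - 4 = -10p + 7  ⇒  17p = 11  ⇒  p = 11/17.
In a mixed equilibrium Firm 1 is indifferent between Advertise and Not advertise; this condition fixes q.
  Firm 1's expected payoff from Advertise: q·(-6) + (1−q)·7 = -13q + 7
  Firm 1's expected payoff from Not advertise: q·(-5) + (1−q)·5 = -10q + 5
  -13q + 7 = -10q + 5  ⇒  -3q = -2  ⇒  q = 2/3.

p = 11/17, q = 2/3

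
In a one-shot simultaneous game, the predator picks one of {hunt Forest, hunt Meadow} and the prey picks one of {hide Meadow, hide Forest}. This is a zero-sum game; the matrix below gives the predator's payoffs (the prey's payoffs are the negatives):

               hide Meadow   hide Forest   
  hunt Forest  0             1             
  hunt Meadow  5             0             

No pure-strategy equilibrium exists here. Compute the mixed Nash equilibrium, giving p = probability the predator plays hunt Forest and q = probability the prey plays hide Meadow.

The prey's indifference between hide Meadow and hide Forest determines the predator's mixing probability p:
  the prey's payoff from hide Meadow: p·0 + (1−p)·(-5) = 5p - 5
  the prey's payoff from hide Forest: p·(-1) + (1−p)·0 = -p
  5p - 5 = -p  ⇒  6p = 5  ⇒  p = 5/6.
Set the predator's expected payoff from hunt Forest equal to that from hunt Meadow:
  the predator's payoff to hunt Forest: q·0 + (1−q)·1 = -q + 1
  the predator's payoff to hunt Meadow: q·5 + (1−q)·0 = 5q
  -q + 1 = 5q  ⇒  -6q = -1  ⇒  q = 1/6.

p = 5/6, q = 1/6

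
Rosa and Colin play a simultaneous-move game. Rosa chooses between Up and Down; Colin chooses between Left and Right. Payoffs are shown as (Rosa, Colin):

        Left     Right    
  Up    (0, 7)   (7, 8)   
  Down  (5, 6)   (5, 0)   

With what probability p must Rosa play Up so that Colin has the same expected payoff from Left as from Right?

Set Colin's expected payoff from Left equal to that from Right:
  Colin's payoff from Left: p·7 + (1−p)·6 = p + 6
  Colin's payoff from Right: p·8 + (1−p)·0 = 8p
  p + 6 = 8p  ⇒  -7p = -6  ⇒  p = 6/7.

p = 6/7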